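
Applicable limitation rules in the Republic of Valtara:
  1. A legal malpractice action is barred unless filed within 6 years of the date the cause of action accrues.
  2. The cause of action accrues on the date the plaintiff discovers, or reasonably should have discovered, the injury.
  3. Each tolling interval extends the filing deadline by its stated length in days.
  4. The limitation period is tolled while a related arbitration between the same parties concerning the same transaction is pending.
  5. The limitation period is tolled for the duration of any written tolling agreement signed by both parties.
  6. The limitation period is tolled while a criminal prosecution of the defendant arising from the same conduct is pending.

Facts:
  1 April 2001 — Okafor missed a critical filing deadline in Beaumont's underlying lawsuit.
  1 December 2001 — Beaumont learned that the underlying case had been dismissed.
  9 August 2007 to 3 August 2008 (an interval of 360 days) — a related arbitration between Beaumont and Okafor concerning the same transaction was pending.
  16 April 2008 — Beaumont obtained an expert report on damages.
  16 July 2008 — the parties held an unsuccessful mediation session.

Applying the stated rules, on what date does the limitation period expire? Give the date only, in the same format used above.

25 November 2008

The claim did not accrue until Beaumont discovered the injury on 1 December 2001; the 1 April 2001 act date does not start the clock under the stated rule.
Adding the 6 years base period to 1 December 2001 gives a deadline of 1 December 2007, before any tolling.
The pending related arbitration from 9 August 2007 to 3 August 2008 tolled the period for 360 days, extending the deadline to 25 November 2008.
None of the other events listed affects the running of the period under the stated rules.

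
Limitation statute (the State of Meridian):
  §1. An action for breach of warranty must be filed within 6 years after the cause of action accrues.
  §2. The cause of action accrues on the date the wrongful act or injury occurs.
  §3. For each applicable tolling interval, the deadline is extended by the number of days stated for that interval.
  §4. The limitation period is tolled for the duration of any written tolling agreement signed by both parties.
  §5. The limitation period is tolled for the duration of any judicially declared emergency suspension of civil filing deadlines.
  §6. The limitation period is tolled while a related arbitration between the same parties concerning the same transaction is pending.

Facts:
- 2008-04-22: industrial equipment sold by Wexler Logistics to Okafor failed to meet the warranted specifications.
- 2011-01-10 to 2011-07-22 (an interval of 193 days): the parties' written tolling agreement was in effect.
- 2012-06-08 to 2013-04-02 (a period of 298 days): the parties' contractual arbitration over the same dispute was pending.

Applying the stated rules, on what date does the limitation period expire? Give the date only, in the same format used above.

The limitation period began to run on 2008-04-22.
The untolled deadline — 6 years after 2008-04-22 — is 2014-04-22.
The written tolling agreement from 2011-01-10 to 2011-07-22 tolled the period for 193 days, extending the deadline to 2014-11-01.
Because the pending related arbitration ran from 2012-06-08 to 2013-04-02, the deadline is extended by 298 days to 2015-08-26.

2015-08-26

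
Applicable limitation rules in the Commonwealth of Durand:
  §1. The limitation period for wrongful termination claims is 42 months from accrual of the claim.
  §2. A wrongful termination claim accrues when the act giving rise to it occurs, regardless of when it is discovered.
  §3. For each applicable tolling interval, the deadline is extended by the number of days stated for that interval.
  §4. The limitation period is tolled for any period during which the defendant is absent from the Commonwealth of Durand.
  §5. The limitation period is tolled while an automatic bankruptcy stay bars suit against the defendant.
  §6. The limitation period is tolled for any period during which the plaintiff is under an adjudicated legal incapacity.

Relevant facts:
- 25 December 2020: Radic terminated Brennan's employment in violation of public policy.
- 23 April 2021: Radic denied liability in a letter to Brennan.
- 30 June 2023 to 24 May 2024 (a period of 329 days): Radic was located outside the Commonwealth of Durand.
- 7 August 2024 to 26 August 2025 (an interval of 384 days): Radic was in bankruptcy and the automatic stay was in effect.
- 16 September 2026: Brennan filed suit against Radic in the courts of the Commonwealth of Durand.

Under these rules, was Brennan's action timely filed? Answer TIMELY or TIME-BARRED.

TIME-BARRED

The claim accrued on 25 December 2020, when the wrongful act occurred.
The untolled deadline — 42 months after 25 December 2020 — is 25 June 2024.
The period was tolled for 329 days by the defendant's absence from the jurisdiction (30 June 2023 to 24 May 2024), pushing the deadline to 20 May 2025.
Because the automatic bankruptcy stay ran from 7 August 2024 to 26 August 2025, the deadline is extended by 384 days to 8 June 2026.
Nothing else in the chronology tolls or restarts the period.
Filing on 16 September 2026 missed the 8 June 2026 deadline — the action is time-barred.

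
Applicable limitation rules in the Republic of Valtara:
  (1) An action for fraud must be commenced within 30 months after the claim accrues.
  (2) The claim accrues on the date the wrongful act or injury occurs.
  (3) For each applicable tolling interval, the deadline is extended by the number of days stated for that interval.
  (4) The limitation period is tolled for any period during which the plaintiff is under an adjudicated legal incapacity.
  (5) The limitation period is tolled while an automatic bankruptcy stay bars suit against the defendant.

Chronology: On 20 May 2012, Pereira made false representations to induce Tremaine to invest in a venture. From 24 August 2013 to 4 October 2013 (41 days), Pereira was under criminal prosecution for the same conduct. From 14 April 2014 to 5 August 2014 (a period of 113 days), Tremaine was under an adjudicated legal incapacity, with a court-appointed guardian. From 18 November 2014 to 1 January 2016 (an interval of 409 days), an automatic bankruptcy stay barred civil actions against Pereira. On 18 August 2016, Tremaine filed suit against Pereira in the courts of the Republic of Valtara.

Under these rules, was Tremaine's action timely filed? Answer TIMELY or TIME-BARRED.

The claim accrued on 20 May 2012, the date of the act.
30 months from 20 May 2012 is 20 November 2014.
Because the plaintiff's legal incapacity ran from 14 April 2014 to 5 August 2014, the deadline is extended by 113 days to 13 March 2015.
Because the automatic bankruptcy stay ran from 18 November 2014 to 1 January 2016, the deadline is extended by 409 days to 25 April 2016.
No stated provision tolls the period for a criminal prosecution, so the interval from 24 August 2013 to 4 October 2013 has no effect on the deadline.
Tremaine filed on 18 August 2016, after the 25 April 2016 deadline, so the action is time-barred.

TIME-BARRED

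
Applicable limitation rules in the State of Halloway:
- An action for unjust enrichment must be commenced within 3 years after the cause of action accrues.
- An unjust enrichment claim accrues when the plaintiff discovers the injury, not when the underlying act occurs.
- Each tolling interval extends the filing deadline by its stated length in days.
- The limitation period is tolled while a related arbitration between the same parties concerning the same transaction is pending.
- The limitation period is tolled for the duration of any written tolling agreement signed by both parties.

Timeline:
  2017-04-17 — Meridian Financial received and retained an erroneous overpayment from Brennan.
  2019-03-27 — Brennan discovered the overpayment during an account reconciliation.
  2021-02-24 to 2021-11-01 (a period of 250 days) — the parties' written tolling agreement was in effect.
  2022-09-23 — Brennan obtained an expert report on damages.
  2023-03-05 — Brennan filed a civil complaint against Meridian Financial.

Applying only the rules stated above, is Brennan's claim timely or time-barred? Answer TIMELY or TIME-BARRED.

Accrual is tied to discovery, so the period began on 2019-03-27 rather than on 2017-04-17 when the act occurred.
The untolled deadline — 3 years after 2019-03-27 — is 2022-03-27.
Because the written tolling agreement ran from 2021-02-24 to 2021-11-01, the deadline is extended by 250 days to 2022-12-02.
None of the other events listed affects the running of the period under the stated rules.
Filing on 2023-03-05 missed the 2022-12-02 deadline — the action is time-barred.

TIME-BARRED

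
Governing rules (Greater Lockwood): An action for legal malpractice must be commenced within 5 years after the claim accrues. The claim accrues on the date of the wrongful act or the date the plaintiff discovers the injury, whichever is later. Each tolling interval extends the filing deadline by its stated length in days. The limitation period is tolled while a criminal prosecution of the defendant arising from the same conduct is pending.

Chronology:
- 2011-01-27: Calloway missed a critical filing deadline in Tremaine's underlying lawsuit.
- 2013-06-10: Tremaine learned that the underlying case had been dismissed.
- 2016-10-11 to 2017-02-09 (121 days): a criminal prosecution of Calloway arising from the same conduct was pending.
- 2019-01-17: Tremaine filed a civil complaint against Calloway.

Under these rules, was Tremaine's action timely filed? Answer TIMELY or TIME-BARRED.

TIME-BARRED

Taking the later of the act (2011-01-27) and discovery (2013-06-10), the claim accrued on 2013-06-10.
5 years from 2013-06-10 is 2018-06-10.
Because the pending criminal prosecution ran from 2016-10-11 to 2017-02-09, the deadline is extended by 121 days to 2018-10-09.
Tremaine filed on 2019-01-17, after the 2018-10-09 deadline, so the action is time-barred.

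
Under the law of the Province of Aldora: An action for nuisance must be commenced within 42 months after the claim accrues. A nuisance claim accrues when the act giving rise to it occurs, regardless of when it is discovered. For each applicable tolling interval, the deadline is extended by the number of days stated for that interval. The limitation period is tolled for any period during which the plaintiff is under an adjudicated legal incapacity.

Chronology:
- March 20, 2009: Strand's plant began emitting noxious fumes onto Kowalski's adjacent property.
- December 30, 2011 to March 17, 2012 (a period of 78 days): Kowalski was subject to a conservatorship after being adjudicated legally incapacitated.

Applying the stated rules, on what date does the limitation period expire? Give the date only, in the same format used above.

December 7, 2012

The limitation period began to run on March 20, 2009.
42 months from March 20, 2009 is September 20, 2012.
The period was tolled for 78 days by the plaintiff's legal incapacity (December 30, 2011 to March 17, 2012), pushing the deadline to December 7, 2012.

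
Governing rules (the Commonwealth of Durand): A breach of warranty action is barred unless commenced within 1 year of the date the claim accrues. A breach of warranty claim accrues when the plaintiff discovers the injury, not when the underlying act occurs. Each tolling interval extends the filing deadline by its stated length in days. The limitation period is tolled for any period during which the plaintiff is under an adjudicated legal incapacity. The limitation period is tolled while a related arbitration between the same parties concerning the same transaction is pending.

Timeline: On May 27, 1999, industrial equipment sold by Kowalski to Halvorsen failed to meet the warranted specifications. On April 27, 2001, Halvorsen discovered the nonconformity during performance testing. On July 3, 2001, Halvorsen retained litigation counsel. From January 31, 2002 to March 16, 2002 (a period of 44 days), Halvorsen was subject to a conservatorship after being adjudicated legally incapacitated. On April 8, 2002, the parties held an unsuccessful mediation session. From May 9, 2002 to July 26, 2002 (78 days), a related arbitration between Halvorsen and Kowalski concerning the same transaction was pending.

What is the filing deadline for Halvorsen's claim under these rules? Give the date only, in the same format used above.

August 27, 2002

Accrual is tied to discovery, so the period began on April 27, 2001 rather than on May 27, 1999 when the act occurred.
1 year from April 27, 2001 is April 27, 2002.
The plaintiff's legal incapacity from January 31, 2002 to March 16, 2002 tolled the period for 44 days, extending the deadline to June 10, 2002.
The pending related arbitration from May 9, 2002 to July 26, 2002 tolled the period for 78 days, extending the deadline to August 27, 2002.
Nothing else in the chronology tolls or restarts the period.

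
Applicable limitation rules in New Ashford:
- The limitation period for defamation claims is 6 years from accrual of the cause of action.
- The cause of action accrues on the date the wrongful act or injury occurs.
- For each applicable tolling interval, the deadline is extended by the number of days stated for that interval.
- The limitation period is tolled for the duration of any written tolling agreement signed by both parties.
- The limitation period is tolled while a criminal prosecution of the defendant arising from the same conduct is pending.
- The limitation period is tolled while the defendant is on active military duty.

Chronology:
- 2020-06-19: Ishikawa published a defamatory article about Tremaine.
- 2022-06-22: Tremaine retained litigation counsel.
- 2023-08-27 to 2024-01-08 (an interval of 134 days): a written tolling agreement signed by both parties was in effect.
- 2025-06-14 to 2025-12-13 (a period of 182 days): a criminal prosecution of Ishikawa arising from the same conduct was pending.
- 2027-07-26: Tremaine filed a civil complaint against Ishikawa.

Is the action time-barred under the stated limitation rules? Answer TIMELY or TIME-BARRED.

The cause of action accrued on 2020-06-19, the date of the act.
Adding the 6 years base period to 2020-06-19 gives a deadline of 2026-06-19, before any tolling.
The written tolling agreement from 2023-08-27 to 2024-01-08 tolled the period for 134 days, extending the deadline to 2026-10-31.
Because the pending criminal prosecution ran from 2025-06-14 to 2025-12-13, the deadline is extended by 182 days to 2027-05-01.
Nothing else in the chronology tolls or restarts the period.
Tremaine filed on 2027-07-26, after the 2027-05-01 deadline, so the action is time-barred.

TIME-BARRED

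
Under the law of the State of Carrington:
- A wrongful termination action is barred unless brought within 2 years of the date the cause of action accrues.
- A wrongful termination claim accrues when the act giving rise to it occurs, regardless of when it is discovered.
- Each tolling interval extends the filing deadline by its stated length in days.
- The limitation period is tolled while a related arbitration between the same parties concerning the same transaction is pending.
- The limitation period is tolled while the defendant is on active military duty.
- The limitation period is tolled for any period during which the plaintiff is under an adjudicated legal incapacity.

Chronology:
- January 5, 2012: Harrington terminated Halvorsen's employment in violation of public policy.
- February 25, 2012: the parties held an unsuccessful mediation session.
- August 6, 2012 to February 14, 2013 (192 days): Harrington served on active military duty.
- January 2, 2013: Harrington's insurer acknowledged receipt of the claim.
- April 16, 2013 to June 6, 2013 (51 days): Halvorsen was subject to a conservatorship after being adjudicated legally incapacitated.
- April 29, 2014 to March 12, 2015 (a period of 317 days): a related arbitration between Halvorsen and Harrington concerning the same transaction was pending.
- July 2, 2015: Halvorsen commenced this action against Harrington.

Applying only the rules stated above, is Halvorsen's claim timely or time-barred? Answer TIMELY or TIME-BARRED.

The limitation period began to run on January 5, 2012.
2 years from January 5, 2012 is January 5, 2014.
The period was tolled for 192 days by the defendant's active military service (August 6, 2012 to February 14, 2013), pushing the deadline to July 16, 2014.
The plaintiff's legal incapacity from April 16, 2013 to June 6, 2013 tolled the period for 51 days, extending the deadline to September 5, 2014.
The period was tolled for 317 days by the pending related arbitration (April 29, 2014 to March 12, 2015), pushing the deadline to July 19, 2015.
Nothing else in the chronology tolls or restarts the period.
Halvorsen filed on July 2, 2015, before the July 19, 2015 deadline, so the action is timely.

TIMELY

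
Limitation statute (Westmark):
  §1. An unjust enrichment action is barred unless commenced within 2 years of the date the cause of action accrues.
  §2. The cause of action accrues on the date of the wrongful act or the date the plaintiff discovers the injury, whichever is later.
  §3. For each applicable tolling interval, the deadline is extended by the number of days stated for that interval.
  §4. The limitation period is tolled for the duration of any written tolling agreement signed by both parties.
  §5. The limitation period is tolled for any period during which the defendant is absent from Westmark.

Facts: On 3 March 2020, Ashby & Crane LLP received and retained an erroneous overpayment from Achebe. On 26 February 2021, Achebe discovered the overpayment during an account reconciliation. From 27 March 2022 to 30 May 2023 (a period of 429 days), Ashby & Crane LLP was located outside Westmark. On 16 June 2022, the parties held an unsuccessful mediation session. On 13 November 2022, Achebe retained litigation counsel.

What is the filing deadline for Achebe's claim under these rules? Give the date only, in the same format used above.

30 April 2024

Because discovery on 26 February 2021 post-dates the 3 March 2020 act, accrual under the later-of rule falls on 26 February 2021.
The untolled deadline — 2 years after 26 February 2021 — is 26 February 2023.
The period was tolled for 429 days by the defendant's absence from the jurisdiction (27 March 2022 to 30 May 2023), pushing the deadline to 30 April 2024.
Nothing else in the chronology tolls or restarts the period.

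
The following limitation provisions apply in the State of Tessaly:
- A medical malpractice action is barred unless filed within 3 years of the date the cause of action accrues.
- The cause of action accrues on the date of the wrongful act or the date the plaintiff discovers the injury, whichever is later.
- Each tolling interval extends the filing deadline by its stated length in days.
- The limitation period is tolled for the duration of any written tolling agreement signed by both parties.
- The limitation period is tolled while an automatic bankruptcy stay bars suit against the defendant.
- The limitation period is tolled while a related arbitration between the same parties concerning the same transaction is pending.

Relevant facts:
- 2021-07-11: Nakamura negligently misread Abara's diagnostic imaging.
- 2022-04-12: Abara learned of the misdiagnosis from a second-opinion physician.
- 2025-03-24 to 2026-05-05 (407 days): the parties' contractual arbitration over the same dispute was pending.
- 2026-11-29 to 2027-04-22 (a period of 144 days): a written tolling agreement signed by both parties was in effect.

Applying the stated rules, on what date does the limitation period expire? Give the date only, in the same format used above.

2026-05-24

Because discovery on 2022-04-12 post-dates the 2021-07-11 act, accrual under the later-of rule falls on 2022-04-12.
3 years from 2022-04-12 is 2025-04-12.
The period was tolled for 407 days by the pending related arbitration (2025-03-24 to 2026-05-05), pushing the deadline to 2026-05-24.
By the time the written tolling agreement began on 2026-11-29, the limitation period had already expired on 2026-05-24; that interval cannot revive it.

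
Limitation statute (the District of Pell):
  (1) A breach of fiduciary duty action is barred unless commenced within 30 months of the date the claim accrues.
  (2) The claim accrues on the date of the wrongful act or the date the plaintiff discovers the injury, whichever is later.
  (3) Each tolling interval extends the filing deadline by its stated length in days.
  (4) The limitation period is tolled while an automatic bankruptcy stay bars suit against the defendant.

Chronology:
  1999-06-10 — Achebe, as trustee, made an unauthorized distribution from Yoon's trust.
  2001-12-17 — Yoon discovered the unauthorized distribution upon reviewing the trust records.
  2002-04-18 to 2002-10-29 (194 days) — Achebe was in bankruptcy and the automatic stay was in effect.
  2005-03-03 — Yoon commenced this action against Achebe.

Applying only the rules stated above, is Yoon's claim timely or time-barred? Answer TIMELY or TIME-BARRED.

Because discovery on 2001-12-17 post-dates the 1999-06-10 act, accrual under the later-of rule falls on 2001-12-17.
The untolled deadline — 30 months after 2001-12-17 — is 2004-06-17.
The period was tolled for 194 days by the automatic bankruptcy stay (2002-04-18 to 2002-10-29), pushing the deadline to 2004-12-28.
The 2005-03-03 filing falls after the 2004-12-28 deadline; the claim is time-barred.

TIME-BARRED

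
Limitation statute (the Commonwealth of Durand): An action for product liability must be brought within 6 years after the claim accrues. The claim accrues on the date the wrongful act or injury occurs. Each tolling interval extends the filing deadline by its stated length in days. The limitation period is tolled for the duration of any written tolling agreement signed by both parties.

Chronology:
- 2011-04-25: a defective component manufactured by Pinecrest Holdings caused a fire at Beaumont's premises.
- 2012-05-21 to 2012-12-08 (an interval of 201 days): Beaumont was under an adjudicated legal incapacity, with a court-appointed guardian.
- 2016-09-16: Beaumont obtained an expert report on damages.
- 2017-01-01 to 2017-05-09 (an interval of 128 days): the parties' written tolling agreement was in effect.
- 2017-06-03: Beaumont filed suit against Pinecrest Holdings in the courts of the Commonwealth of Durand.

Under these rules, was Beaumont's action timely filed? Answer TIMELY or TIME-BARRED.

TIMELY

The claim accrued on 2011-04-25, the date of the act.
Adding the 6 years base period to 2011-04-25 gives a deadline of 2017-04-25, before any tolling.
The written tolling agreement from 2017-01-01 to 2017-05-09 tolled the period for 128 days, extending the deadline to 2017-08-31.
Although the plaintiff's incapacity ran from 2012-05-21 to 2012-12-08, the stated rules do not make that a tolling event, so it is disregarded.
The other events in the timeline have no effect on the limitation period under the stated rules.
Filing on 2017-06-03 beat the 2017-08-31 deadline — the action is timely.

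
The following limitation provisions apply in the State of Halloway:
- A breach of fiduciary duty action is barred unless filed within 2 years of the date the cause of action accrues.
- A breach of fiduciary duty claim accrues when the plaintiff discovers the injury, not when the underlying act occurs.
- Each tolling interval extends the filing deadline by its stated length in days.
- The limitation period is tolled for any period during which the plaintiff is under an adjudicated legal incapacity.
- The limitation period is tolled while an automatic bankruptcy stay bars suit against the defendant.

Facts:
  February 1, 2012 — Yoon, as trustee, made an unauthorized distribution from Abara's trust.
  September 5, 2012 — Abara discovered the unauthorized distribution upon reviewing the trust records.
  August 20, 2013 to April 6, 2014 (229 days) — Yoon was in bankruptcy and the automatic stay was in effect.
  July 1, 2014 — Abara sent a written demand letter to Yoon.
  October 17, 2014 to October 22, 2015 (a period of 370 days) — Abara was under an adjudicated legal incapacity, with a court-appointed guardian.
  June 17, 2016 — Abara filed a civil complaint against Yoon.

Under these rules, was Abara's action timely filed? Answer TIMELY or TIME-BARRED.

Accrual is tied to discovery, so the period began on September 5, 2012 rather than on February 1, 2012 when the act occurred.
The untolled deadline — 2 years after September 5, 2012 — is September 5, 2014.
The automatic bankruptcy stay from August 20, 2013 to April 6, 2014 tolled the period for 229 days, extending the deadline to April 22, 2015.
The plaintiff's legal incapacity from October 17, 2014 to October 22, 2015 tolled the period for 370 days, extending the deadline to April 26, 2016.
None of the other events listed affects the running of the period under the stated rules.
The June 17, 2016 filing falls after the April 26, 2016 deadline; the claim is time-barred.

TIME-BARRED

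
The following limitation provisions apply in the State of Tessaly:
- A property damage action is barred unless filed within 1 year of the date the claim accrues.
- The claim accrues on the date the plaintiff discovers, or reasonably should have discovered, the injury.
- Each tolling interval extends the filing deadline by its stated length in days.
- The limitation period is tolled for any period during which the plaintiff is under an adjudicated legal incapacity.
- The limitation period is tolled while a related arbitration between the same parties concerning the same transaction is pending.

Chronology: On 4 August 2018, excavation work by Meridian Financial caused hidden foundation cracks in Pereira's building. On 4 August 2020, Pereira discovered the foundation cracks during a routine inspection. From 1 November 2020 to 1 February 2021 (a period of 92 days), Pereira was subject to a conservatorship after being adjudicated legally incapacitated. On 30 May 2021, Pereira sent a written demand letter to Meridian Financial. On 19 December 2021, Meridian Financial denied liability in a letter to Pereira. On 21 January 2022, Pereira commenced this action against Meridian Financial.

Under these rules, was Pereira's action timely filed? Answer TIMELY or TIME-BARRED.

TIME-BARRED

Accrual is tied to discovery, so the period began on 4 August 2020 rather than on 4 August 2018 when the act occurred.
Adding the 1 year base period to 4 August 2020 gives a deadline of 4 August 2021, before any tolling.
The plaintiff's legal incapacity from 1 November 2020 to 1 February 2021 tolled the period for 92 days, extending the deadline to 4 November 2021.
None of the other events listed affects the running of the period under the stated rules.
Filing on 21 January 2022 missed the 4 November 2021 deadline — the action is time-barred.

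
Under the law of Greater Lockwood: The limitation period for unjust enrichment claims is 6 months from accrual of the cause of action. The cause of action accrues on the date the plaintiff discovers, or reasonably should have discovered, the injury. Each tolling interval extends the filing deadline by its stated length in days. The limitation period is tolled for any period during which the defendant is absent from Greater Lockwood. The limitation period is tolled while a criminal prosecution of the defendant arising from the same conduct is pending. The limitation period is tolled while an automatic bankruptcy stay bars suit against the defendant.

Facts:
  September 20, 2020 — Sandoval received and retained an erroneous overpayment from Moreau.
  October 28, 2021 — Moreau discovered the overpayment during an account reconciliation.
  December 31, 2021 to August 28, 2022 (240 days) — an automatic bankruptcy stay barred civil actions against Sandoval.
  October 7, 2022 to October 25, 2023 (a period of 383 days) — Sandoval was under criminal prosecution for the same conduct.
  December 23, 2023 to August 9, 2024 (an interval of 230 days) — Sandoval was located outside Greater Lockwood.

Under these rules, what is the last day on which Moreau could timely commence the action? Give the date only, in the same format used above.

August 28, 2024

Accrual is tied to discovery, so the period began on October 28, 2021 rather than on September 20, 2020 when the act occurred.
6 months from October 28, 2021 is April 28, 2022.
The automatic bankruptcy stay from December 31, 2021 to August 28, 2022 tolled the period for 240 days, extending the deadline to December 24, 2022.
Because the pending criminal prosecution ran from October 7, 2022 to October 25, 2023, the deadline is extended by 383 days to January 11, 2024.
The period was tolled for 230 days by the defendant's absence from the jurisdiction (December 23, 2023 to August 9, 2024), pushing the deadline to August 28, 2024.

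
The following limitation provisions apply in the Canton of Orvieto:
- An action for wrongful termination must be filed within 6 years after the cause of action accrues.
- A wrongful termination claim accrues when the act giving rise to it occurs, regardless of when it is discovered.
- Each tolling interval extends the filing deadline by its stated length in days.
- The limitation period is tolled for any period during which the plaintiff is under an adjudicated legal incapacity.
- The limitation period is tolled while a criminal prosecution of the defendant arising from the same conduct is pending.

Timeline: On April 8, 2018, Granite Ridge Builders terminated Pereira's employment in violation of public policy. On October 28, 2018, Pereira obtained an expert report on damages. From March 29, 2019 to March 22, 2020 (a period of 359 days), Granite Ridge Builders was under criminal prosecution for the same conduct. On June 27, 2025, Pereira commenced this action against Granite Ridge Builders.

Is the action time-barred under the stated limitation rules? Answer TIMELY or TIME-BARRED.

TIME-BARRED

The cause of action accrued on April 8, 2018, the date of the act.
The untolled deadline — 6 years after April 8, 2018 — is April 8, 2024.
The period was tolled for 359 days by the pending criminal prosecution (March 29, 2019 to March 22, 2020), pushing the deadline to April 2, 2025.
The other events in the timeline have no effect on the limitation period under the stated rules.
The June 27, 2025 filing falls after the April 2, 2025 deadline; the claim is time-barred.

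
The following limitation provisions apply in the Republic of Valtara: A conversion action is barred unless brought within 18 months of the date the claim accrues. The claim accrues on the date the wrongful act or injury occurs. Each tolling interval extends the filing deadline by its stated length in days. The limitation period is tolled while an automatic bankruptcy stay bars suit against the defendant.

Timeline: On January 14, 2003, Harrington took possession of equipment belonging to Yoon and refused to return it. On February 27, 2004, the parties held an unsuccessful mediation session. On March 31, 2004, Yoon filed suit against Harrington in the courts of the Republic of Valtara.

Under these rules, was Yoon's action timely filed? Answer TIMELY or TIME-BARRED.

TIMELY

The claim accrued on January 14, 2003, when the wrongful act occurred.
Adding the 18 months base period to January 14, 2003 gives a deadline of July 14, 2004, before any tolling.
The other events in the timeline have no effect on the limitation period under the stated rules.
Yoon filed on March 31, 2004, before the July 14, 2004 deadline, so the action is timely.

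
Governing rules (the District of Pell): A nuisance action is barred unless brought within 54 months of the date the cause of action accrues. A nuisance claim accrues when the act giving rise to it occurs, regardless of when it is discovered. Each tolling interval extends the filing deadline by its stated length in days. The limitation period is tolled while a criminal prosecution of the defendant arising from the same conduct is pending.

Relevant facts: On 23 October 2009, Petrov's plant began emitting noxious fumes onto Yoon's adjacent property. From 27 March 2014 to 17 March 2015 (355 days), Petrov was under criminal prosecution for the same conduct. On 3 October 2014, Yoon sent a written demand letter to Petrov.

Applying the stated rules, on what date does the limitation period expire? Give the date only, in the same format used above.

13 April 2015

The claim accrued on 23 October 2009, when the wrongful act occurred.
54 months from 23 October 2009 is 23 April 2014.
The period was tolled for 355 days by the pending criminal prosecution (27 March 2014 to 17 March 2015), pushing the deadline to 13 April 2015.
The other events in the timeline have no effect on the limitation period under the stated rules.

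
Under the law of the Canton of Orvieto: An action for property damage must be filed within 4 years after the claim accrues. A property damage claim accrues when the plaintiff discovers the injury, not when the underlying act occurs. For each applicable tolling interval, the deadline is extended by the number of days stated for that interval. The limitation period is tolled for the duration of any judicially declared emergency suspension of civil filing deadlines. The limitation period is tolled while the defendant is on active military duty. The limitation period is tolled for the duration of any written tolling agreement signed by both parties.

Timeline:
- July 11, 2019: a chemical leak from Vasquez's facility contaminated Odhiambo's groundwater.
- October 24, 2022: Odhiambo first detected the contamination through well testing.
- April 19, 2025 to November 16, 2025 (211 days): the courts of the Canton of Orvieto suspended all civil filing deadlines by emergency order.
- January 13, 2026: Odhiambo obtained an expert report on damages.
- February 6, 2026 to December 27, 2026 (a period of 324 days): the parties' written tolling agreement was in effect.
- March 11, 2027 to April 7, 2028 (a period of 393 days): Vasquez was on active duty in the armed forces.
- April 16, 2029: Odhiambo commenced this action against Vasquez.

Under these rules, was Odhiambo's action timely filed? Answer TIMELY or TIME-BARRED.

Accrual is tied to discovery, so the period began on October 24, 2022 rather than on July 11, 2019 when the act occurred.
The untolled deadline — 4 years after October 24, 2022 — is October 24, 2026.
The period was tolled for 211 days by the emergency suspension of filing deadlines (April 19, 2025 to November 16, 2025), pushing the deadline to May 23, 2027.
Because the written tolling agreement ran from February 6, 2026 to December 27, 2026, the deadline is extended by 324 days to April 11, 2028.
The defendant's active military service from March 11, 2027 to April 7, 2028 tolled the period for 393 days, extending the deadline to May 9, 2029.
None of the other events listed affects the running of the period under the stated rules.
Filing on April 16, 2029 beat the May 9, 2029 deadline — the action is timely.

TIMELY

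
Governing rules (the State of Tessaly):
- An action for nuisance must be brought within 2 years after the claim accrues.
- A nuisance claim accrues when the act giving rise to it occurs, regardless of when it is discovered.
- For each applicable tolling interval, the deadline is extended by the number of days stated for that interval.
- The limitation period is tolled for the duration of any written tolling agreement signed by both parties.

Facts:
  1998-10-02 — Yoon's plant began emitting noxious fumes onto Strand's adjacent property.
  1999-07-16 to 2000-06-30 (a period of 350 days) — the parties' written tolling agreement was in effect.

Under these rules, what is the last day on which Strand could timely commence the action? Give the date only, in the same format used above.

The claim accrued on 1998-10-02, when the wrongful act occurred.
The untolled deadline — 2 years after 1998-10-02 — is 2000-10-02.
Because the written tolling agreement ran from 1999-07-16 to 2000-06-30, the deadline is extended by 350 days to 2001-09-17.

2001-09-17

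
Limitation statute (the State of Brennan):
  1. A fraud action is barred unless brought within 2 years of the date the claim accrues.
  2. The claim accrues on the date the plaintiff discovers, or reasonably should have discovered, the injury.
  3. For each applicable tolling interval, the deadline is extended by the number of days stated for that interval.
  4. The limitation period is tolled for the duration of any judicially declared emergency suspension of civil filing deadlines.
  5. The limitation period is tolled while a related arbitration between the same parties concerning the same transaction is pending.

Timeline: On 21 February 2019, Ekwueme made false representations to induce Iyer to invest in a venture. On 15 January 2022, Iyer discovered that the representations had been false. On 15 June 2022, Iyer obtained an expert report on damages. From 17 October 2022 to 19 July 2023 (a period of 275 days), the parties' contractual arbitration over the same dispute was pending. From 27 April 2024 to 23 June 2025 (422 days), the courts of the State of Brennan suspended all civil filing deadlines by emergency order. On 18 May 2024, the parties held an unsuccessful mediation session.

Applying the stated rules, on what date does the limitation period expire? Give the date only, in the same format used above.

12 December 2025

Accrual is tied to discovery, so the period began on 15 January 2022 rather than on 21 February 2019 when the act occurred.
2 years from 15 January 2022 is 15 January 2024.
The pending related arbitration from 17 October 2022 to 19 July 2023 tolled the period for 275 days, extending the deadline to 16 October 2024.
The period was tolled for 422 days by the emergency suspension of filing deadlines (27 April 2024 to 23 June 2025), pushing the deadline to 12 December 2025.
The other events in the timeline have no effect on the limitation period under the stated rules.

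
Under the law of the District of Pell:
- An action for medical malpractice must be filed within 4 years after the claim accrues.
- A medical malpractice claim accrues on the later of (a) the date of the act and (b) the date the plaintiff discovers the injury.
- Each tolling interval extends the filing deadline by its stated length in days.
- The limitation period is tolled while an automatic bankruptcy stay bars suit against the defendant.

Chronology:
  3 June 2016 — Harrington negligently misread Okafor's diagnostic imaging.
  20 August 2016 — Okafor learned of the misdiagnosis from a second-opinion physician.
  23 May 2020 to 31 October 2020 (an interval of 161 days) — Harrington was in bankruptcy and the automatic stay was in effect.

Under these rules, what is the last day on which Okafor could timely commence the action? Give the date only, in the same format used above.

28 January 2021

The claim accrued on 20 August 2016 — the later of the 3 June 2016 act and the 20 August 2016 discovery.
Adding the 4 years base period to 20 August 2016 gives a deadline of 20 August 2020, before any tolling.
Because the automatic bankruptcy stay ran from 23 May 2020 to 31 October 2020, the deadline is extended by 161 days to 28 January 2021.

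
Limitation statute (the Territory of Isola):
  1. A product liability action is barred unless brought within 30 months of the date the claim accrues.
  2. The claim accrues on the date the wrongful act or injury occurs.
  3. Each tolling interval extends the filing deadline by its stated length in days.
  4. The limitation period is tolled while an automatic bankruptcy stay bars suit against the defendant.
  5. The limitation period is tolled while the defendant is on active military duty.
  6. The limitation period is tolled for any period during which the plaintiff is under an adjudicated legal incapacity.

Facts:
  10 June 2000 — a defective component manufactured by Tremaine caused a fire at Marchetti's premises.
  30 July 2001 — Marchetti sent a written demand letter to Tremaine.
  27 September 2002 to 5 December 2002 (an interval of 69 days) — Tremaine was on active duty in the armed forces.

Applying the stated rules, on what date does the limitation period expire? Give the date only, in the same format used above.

17 February 2003

The claim accrued on 10 June 2000, the date of the act.
30 months from 10 June 2000 is 10 December 2002.
Because the defendant's active military service ran from 27 September 2002 to 5 December 2002, the deadline is extended by 69 days to 17 February 2003.
None of the other events listed affects the running of the period under the stated rules.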